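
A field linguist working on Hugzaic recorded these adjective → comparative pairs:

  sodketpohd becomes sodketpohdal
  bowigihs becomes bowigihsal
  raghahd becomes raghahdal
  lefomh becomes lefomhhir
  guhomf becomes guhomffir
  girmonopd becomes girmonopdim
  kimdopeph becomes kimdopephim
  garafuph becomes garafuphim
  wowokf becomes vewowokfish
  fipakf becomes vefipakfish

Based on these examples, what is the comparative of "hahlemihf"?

hahlemihfal

sodketpohd and girmonopd both end in -d yet inflect differently (sodketpohdal, girmonopdim), so the final letter is not what conditions the rule; the second-to-last letter is.
"hahlemihf" has second-to-last letter 'h'. The stems whose second-to-last letter is 'h' (sodketpohd → sodketpohdal, bowigihs → bowigihsal, raghahd → raghahdal) add -al.
The other patterns: stems whose second-to-last letter is 'm' double the final consonant and add -ir; stems whose second-to-last letter is 'p' add -im; stems whose second-to-last letter is 'k' add ve- … -ish around the stem.
So hahlemihf → hahlemihfal.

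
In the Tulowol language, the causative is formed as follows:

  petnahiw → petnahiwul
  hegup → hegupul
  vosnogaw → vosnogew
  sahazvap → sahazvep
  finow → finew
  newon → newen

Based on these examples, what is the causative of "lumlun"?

sahazvap and hegup both end in -p yet inflect differently (sahazvep, hegupul), so the final letter is not what conditions the rule; the last vowel is.
"lumlun" has last vowel 'u'. The one such stem in the data (hegup → hegupul) adds -ul, so the same rule applies.
The other pattern: stems whose last vowel is 'a' or 'o' change the last vowel to 'e'.
So lumlun → lumlunul.

lumlunul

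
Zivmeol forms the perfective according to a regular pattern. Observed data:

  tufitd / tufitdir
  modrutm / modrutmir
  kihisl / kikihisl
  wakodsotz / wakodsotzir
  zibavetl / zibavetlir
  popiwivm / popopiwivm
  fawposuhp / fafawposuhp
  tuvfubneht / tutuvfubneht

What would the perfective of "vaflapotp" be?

zibavetl and kihisl both end in -l yet inflect differently (zibavetlir, kikihisl), so the final letter is not what conditions the rule; the second-to-last letter is.
"vaflapotp" has second-to-last letter 't'. The stems whose second-to-last letter is 't' (wakodsotz → wakodsotzir, zibavetl → zibavetlir, modrutm → modrutmir) add -ir.
The other pattern: stems whose second-to-last letter is 'h', 's' or 'v' repeat the first consonant+vowel as a prefix.
So vaflapotp → vaflapotpir.

vaflapotpir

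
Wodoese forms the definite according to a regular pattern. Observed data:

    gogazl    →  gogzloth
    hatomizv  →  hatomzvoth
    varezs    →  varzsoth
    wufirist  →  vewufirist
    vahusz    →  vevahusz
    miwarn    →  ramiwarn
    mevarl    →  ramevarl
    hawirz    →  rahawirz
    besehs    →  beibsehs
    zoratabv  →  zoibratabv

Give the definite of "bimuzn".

bimznoth

"bimuzn" has second-to-last letter 'z'. The stems whose second-to-last letter is 'z' (gogazl → gogzloth, hatomizv → hatomzvoth, varezs → varzsoth) delete the last vowel and add -oth.
So bimuzn → bimznoth.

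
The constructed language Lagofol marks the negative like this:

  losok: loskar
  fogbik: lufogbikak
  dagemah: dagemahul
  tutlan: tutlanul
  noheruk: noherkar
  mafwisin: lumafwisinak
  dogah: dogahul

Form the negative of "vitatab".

vitatabul

mafwisin and tutlan both end in -n yet inflect differently (lumafwisinak, tutlanul), so the final letter is not what conditions the rule; the last vowel is.
"vitatab" has last vowel 'a'. The stems whose last vowel is 'a' (dagemah → dagemahul, tutlan → tutlanul, dogah → dogahul) add -ul.
The other patterns: stems whose last vowel is 'i' add lu- … -ak around the stem; stems whose last vowel is 'o' or 'u' delete the last vowel and add -ar.
So vitatab → vitatabul.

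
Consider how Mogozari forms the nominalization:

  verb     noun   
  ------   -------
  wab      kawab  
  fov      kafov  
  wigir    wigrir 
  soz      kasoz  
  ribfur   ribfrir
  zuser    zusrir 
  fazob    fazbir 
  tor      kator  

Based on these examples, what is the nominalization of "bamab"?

bambir

fazob and wab both end in -b yet inflect differently (fazbir, kawab), so the final letter is not what conditions the rule; the number of vowels is.
"bamab" has 2 vowels. The stems with 2 vowels (ribfur → ribfrir, fazob → fazbir, zuser → zusrir) delete the last vowel and add -ir.
The other pattern: stems with 1 vowel add the prefix ka-.
So bamab → bambir.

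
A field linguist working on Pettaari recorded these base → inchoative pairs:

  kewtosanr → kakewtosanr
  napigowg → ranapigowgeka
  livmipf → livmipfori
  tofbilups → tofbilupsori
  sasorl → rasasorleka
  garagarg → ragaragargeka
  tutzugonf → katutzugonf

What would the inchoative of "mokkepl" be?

mokkeplori

tutzugonf and livmipf both end in -f yet inflect differently (katutzugonf, livmipfori), so the final letter is not what conditions the rule; the second-to-last letter is.
"mokkepl" has second-to-last letter 'p'. The stems whose second-to-last letter is 'p' (tofbilups → tofbilupsori, livmipf → livmipfori) add -ori.
So mokkepl → mokkeplori.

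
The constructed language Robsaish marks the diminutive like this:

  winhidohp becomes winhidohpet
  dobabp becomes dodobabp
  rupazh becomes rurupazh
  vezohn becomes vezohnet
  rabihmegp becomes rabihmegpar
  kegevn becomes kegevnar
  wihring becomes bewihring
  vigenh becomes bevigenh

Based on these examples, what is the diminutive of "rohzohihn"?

rohzohihnet

vigenh and rupazh both end in -h yet inflect differently (bevigenh, rurupazh), so the final letter is not what conditions the rule; the second-to-last letter is.
"rohzohihn" has second-to-last letter 'h'. The stems whose second-to-last letter is 'h' (vezohn → vezohnet, winhidohp → winhidohpet) add -et.
So rohzohihn → rohzohihnet.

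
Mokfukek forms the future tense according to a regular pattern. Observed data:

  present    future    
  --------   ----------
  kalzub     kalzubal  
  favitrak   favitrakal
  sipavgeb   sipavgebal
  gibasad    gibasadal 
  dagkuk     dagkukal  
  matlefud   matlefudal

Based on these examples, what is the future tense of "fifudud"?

Every pair shown (kalzub → kalzubal, favitrak → favitrakal, sipavgeb → sipavgebal, …) follows the same rule: add -al.
So fifudud → fifududal.

fifududal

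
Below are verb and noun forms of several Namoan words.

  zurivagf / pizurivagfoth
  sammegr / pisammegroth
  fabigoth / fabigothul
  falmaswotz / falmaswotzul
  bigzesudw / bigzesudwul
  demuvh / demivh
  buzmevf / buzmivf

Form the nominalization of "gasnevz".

demuvh and fabigoth both end in -h yet inflect differently (demivh, fabigothul), so the final letter is not what conditions the rule; the second-to-last letter is.
"gasnevz" has second-to-last letter 'v'. The stems whose second-to-last letter is 'v' (buzmevf → buzmivf, demuvh → demivh) change the last vowel to 'i'.
The other patterns: stems whose second-to-last letter is 'd' or 't' add -ul; stems whose second-to-last letter is 'g' add pi- … -oth around the stem.
So gasnevz → gasnivz.

gasnivz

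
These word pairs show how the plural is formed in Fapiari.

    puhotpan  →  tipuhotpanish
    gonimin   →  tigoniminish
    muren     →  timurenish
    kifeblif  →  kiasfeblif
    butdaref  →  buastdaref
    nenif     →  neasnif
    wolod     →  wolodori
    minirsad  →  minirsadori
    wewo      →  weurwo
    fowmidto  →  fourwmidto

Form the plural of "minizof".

miasnizof

gonimin and kifeblif both have last vowel 'i' yet inflect differently (tigoniminish, kiasfeblif), so the last vowel is not what conditions the rule; the final letter is.
"minizof" ends in -f. The stems ending in -f (kifeblif → kiasfeblif, butdaref → buastdaref, nenif → neasnif) insert -as- after the first vowel.
So minizof → miasnizof.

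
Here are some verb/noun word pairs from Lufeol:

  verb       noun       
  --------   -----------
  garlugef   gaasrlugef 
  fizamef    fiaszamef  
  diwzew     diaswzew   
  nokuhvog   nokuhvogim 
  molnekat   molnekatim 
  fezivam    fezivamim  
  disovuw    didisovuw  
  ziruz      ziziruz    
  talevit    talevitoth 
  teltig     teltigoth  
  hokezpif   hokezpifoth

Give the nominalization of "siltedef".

siasltedef

diwzew and disovuw both end in -w yet inflect differently (diaswzew, didisovuw), so the final letter is not what conditions the rule; the last vowel is.
"siltedef" has last vowel 'e'. The stems whose last vowel is 'e' (garlugef → gaasrlugef, fizamef → fiaszamef, diwzew → diaswzew) insert -as- after the first vowel.
So siltedef → siasltedef.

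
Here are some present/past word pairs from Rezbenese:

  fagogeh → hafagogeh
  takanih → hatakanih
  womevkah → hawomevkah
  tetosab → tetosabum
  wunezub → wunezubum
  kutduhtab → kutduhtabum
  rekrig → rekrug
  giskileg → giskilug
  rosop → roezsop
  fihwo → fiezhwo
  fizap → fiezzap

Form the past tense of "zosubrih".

hazosubrih

womevkah and tetosab both have last vowel 'a' yet inflect differently (hawomevkah, tetosabum), so the last vowel is not what conditions the rule; the final letter is.
"zosubrih" ends in -h. The stems ending in -h (fagogeh → hafagogeh, takanih → hatakanih, womevkah → hawomevkah) add the prefix ha-.
So zosubrih → hazosubrih.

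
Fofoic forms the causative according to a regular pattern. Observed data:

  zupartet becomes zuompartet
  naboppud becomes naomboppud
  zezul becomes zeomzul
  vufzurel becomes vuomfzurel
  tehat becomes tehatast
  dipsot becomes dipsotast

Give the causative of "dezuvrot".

zupartet and tehat both end in -t yet inflect differently (zuompartet, tehatast), so the final letter is not what conditions the rule; the last vowel is.
"dezuvrot" has last vowel 'o'. The one such stem in the data (dipsot → dipsotast) adds -ast, so the same rule applies.
So dezuvrot → dezuvrotast.

dezuvrotast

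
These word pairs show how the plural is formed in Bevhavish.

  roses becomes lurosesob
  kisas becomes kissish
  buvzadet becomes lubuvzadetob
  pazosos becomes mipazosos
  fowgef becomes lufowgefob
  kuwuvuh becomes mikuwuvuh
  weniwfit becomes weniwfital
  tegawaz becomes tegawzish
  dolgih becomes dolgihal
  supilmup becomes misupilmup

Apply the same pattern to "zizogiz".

zizogizal

dolgih and kuwuvuh both end in -h yet inflect differently (dolgihal, mikuwuvuh), so the final letter is not what conditions the rule; the last vowel is.
"zizogiz" has last vowel 'i'. The stems whose last vowel is 'i' (dolgih → dolgihal, weniwfit → weniwfital) add -al.
The other patterns: stems whose last vowel is 'o' or 'u' add the prefix mi-; stems whose last vowel is 'a' delete the last vowel and add -ish; stems whose last vowel is 'e' add lu- … -ob around the stem.
So zizogiz → zizogizal.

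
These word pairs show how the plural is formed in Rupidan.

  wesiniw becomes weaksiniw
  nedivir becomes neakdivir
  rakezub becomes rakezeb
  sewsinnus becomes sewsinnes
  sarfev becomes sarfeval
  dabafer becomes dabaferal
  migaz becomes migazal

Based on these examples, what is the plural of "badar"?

"badar" has last vowel 'a'. The one such stem in the data (migaz → migazal) adds -al, so the same rule applies.
The other patterns: stems whose last vowel is 'i' insert -ak- after the first vowel; stems whose last vowel is 'u' change the last vowel to 'e'.
So badar → badaral.

badaral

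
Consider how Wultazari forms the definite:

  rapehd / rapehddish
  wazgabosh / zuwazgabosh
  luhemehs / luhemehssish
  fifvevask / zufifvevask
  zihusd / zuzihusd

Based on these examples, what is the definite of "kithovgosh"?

zihusd and rapehd both end in -d yet inflect differently (zuzihusd, rapehddish), so the final letter is not what conditions the rule; the second-to-last letter is.
"kithovgosh" has second-to-last letter 's'. The stems whose second-to-last letter is 's' (wazgabosh → zuwazgabosh, fifvevask → zufifvevask, zihusd → zuzihusd) add the prefix zu-.
So kithovgosh → zukithovgosh.

zukithovgosh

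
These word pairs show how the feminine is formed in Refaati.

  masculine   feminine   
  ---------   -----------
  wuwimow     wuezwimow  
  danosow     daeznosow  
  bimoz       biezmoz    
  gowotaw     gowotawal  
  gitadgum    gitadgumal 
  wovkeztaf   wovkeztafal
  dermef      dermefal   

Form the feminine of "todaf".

wuwimow and gowotaw both end in -w yet inflect differently (wuezwimow, gowotawal), so the final letter is not what conditions the rule; the last vowel is.
"todaf" has last vowel 'a'. The stems whose last vowel is 'a' (gowotaw → gowotawal, wovkeztaf → wovkeztafal) add -al.
So todaf → todafal.

todafal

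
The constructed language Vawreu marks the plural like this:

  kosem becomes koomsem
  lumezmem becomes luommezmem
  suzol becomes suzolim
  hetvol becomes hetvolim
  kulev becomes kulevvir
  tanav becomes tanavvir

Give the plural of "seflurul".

seflurulim

kosem and kulev both have last vowel 'e' yet inflect differently (koomsem, kulevvir), so the last vowel is not what conditions the rule; the final letter is.
"seflurul" ends in -l. The stems ending in -l (suzol → suzolim, hetvol → hetvolim) add -im.
So seflurul → seflurulim.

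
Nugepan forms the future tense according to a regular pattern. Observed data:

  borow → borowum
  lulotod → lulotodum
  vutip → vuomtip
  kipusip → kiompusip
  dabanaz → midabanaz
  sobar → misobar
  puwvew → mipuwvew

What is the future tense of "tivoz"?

tivozum

borow and puwvew both end in -w yet inflect differently (borowum, mipuwvew), so the final letter is not what conditions the rule; the last vowel is.
"tivoz" has last vowel 'o'. The stems whose last vowel is 'o' (borow → borowum, lulotod → lulotodum) add -um.
The other patterns: stems whose last vowel is 'i' insert -om- after the first vowel; stems whose last vowel is 'a' or 'e' add the prefix mi-.
So tivoz → tivozum.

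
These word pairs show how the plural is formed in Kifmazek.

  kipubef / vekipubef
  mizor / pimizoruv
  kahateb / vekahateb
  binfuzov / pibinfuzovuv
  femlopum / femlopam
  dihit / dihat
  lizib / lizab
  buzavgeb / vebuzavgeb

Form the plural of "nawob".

pinawobuv

lizib and buzavgeb both end in -b yet inflect differently (lizab, vebuzavgeb), so the final letter is not what conditions the rule; the last vowel is.
"nawob" has last vowel 'o'. The stems whose last vowel is 'o' (mizor → pimizoruv, binfuzov → pibinfuzovuv) add pi- … -uv around the stem.
So nawob → pinawobuv.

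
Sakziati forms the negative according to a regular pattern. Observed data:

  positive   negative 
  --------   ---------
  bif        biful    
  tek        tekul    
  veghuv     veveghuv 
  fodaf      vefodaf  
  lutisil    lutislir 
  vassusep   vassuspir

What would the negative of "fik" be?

"fik" has 1 vowel. The stems with 1 vowel (bif → biful, tek → tekul) add -ul.
So fik → fikul.

fikul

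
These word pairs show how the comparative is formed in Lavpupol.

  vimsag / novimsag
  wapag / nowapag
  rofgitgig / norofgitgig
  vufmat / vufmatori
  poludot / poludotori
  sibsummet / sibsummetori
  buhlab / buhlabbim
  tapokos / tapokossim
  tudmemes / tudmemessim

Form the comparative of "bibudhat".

vimsag and vufmat both have last vowel 'a' yet inflect differently (novimsag, vufmatori), so the last vowel is not what conditions the rule; the final letter is.
"bibudhat" ends in -t. The stems ending in -t (vufmat → vufmatori, poludot → poludotori, sibsummet → sibsummetori) add -ori.
So bibudhat → bibudhatori.

bibudhatori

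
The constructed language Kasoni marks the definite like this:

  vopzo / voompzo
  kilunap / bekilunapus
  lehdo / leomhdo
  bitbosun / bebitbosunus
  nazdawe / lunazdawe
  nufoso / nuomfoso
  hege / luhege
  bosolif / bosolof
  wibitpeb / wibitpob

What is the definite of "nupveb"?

"nupveb" ends in -b. The one such stem in the data (wibitpeb → wibitpob) changes the last vowel to 'o' (as does bosolif), so the same rule applies.
The other patterns: stems ending in -o insert -om- after the first vowel; stems ending in -n or -p add be- … -us around the stem; stems ending in -e add the prefix lu-.
So nupveb → nupvob.

nupvob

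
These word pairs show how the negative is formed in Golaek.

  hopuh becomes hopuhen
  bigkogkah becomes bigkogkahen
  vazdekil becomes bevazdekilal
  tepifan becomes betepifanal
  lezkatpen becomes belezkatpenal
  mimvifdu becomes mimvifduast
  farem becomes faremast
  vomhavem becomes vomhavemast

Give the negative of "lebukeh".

bigkogkah and tepifan both have last vowel 'a' yet inflect differently (bigkogkahen, betepifanal), so the last vowel is not what conditions the rule; the final letter is.
"lebukeh" ends in -h. The stems ending in -h (hopuh → hopuhen, bigkogkah → bigkogkahen) add -en.
So lebukeh → lebukehen.

lebukehen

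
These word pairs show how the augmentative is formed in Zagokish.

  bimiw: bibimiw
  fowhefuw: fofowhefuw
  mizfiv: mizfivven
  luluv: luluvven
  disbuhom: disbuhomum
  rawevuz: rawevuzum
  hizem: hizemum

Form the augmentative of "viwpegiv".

bimiw and mizfiv both have last vowel 'i' yet inflect differently (bibimiw, mizfivven), so the last vowel is not what conditions the rule; the final letter is.
"viwpegiv" ends in -v. The stems ending in -v (mizfiv → mizfivven, luluv → luluvven) double the final consonant and add -en.
So viwpegiv → viwpegivven.

viwpegivven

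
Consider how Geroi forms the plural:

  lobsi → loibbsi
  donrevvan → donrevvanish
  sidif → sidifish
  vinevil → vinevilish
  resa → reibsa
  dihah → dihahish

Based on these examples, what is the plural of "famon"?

lobsi and sidif both have last vowel 'i' yet inflect differently (loibbsi, sidifish), so the last vowel is not what conditions the rule; whether the stem ends in a vowel or a consonant is.
"famon" ends in a consonant. The stems ending in a consonant (sidif → sidifish, donrevvan → donrevvanish, dihah → dihahish) add -ish.
The other pattern: stems ending in a vowel insert -ib- after the first vowel.
So famon → famonish.

famonish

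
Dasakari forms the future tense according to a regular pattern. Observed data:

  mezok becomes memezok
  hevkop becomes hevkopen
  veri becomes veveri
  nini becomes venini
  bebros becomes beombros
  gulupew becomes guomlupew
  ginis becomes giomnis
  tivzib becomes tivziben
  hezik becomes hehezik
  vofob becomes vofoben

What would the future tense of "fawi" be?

nini and hezik both have last vowel 'i' yet inflect differently (venini, hehezik), so the last vowel is not what conditions the rule; the final letter is.
"fawi" ends in -i. The stems ending in -i (veri → veveri, nini → venini) add the prefix ve-.
So fawi → vefawi.

vefawi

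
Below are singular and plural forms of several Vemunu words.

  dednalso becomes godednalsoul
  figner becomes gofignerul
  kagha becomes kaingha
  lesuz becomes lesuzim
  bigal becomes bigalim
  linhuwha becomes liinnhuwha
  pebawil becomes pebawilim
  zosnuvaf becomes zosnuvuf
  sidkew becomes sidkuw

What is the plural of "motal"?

motalim

linhuwha and bigal both have last vowel 'a' yet inflect differently (liinnhuwha, bigalim), so the last vowel is not what conditions the rule; the final letter is.
"motal" ends in -l. The stems ending in -l (bigal → bigalim, pebawil → pebawilim) add -im.
The other patterns: stems ending in -a insert -in- after the first vowel; stems ending in -o or -r add go- … -ul around the stem; stems ending in -f or -w change the last vowel to 'u'.
So motal → motalim.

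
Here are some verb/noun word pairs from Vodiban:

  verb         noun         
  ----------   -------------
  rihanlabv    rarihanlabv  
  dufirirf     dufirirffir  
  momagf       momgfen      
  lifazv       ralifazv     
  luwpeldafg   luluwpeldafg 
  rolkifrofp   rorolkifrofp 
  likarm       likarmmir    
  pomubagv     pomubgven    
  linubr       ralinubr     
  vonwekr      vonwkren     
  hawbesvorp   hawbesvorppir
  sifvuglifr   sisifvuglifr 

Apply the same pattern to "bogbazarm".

bogbazarmmir

sifvuglifr and linubr both end in -r yet inflect differently (sisifvuglifr, ralinubr), so the final letter is not what conditions the rule; the second-to-last letter is.
"bogbazarm" has second-to-last letter 'r'. The stems whose second-to-last letter is 'r' (hawbesvorp → hawbesvorppir, likarm → likarmmir, dufirirf → dufirirffir) double the final consonant and add -ir.
The other patterns: stems whose second-to-last letter is 'f' repeat the first consonant+vowel as a prefix; stems whose second-to-last letter is 'b' or 'z' add the prefix ra-; stems whose second-to-last letter is 'g' or 'k' delete the last vowel and add -en.
So bogbazarm → bogbazarmmir.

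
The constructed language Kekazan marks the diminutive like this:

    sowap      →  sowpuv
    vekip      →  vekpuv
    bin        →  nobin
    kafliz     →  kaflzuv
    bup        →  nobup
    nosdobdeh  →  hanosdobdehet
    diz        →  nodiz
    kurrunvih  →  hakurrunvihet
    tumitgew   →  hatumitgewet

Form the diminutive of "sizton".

"sizton" has 2 vowels. The stems with 2 vowels (kafliz → kaflzuv, vekip → vekpuv, sowap → sowpuv) delete the last vowel and add -uv.
The other patterns: stems with 1 vowel add the prefix no-; stems with 3 vowels add ha- … -et around the stem.
So sizton → siztnuv.

siztnuv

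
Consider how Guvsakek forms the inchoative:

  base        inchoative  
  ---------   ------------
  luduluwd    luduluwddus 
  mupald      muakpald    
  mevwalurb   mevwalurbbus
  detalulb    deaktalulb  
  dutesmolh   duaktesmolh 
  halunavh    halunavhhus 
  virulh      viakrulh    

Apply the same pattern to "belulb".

virulh and halunavh both end in -h yet inflect differently (viakrulh, halunavhhus), so the final letter is not what conditions the rule; the second-to-last letter is.
"belulb" has second-to-last letter 'l'. The stems whose second-to-last letter is 'l' (virulh → viakrulh, detalulb → deaktalulb, dutesmolh → duaktesmolh) insert -ak- after the first vowel.
The other pattern: stems whose second-to-last letter is 'r', 'v' or 'w' double the final consonant and add -us.
So belulb → beaklulb.

beaklulb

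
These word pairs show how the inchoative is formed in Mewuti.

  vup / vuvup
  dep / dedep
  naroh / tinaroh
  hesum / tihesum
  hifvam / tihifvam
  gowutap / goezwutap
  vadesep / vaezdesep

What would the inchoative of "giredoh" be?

giezredoh

vup and gowutap both end in -p yet inflect differently (vuvup, goezwutap), so the final letter is not what conditions the rule; the number of vowels is.
"giredoh" has 3 vowels. The stems with 3 vowels (gowutap → goezwutap, vadesep → vaezdesep) insert -ez- after the first vowel.
The other patterns: stems with 1 vowel repeat the first consonant+vowel as a prefix; stems with 2 vowels add the prefix ti-.
So giredoh → giezredoh.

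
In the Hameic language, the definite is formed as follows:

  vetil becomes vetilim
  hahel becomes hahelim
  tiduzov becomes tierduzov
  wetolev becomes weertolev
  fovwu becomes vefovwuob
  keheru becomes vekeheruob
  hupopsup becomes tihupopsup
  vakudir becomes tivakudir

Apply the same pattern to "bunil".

bunilim

"bunil" ends in -l. The stems ending in -l (vetil → vetilim, hahel → hahelim) add -im.
So bunil → bunilim.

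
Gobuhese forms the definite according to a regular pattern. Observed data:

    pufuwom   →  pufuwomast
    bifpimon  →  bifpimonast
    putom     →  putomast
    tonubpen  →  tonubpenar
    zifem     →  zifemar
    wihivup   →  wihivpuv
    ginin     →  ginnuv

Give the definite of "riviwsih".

riviwshuv

"riviwsih" has last vowel 'i'. The one such stem in the data (ginin → ginnuv) deletes the last vowel and adds -uv (as does wihivup), so the same rule applies.
So riviwsih → riviwshuv.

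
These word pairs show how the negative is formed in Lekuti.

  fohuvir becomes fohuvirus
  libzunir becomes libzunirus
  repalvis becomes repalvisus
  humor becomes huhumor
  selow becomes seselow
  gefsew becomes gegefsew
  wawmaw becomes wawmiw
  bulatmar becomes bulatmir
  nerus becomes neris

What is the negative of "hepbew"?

"hepbew" has last vowel 'e'. The one such stem in the data (gefsew → gegefsew) repeats the first consonant+vowel as a prefix (as do humor, selow), so the same rule applies.
The other patterns: stems whose last vowel is 'i' add -us; stems whose last vowel is 'a' or 'u' change the last vowel to 'i'.
So hepbew → hehepbew.

hehepbew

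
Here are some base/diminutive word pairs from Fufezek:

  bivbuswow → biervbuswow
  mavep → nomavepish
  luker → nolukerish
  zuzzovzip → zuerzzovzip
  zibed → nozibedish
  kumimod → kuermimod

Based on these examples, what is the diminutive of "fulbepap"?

zibed and kumimod both end in -d yet inflect differently (nozibedish, kuermimod), so the final letter is not what conditions the rule; the number of vowels is.
"fulbepap" has 3 vowels. The stems with 3 vowels (kumimod → kuermimod, bivbuswow → biervbuswow, zuzzovzip → zuerzzovzip) insert -er- after the first vowel.
So fulbepap → fuerlbepap.

fuerlbepap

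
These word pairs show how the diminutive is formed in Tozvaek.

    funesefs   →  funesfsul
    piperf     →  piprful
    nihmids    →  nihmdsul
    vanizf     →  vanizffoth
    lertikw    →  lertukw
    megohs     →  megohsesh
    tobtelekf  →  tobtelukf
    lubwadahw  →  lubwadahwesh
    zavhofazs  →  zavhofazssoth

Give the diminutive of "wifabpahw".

wifabpahwesh

"wifabpahw" has second-to-last letter 'h'. The stems whose second-to-last letter is 'h' (lubwadahw → lubwadahwesh, megohs → megohsesh) add -esh.
So wifabpahw → wifabpahwesh.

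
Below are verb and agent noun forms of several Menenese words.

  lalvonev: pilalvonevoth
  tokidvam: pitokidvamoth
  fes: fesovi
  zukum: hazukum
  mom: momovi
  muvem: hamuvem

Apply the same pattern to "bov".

bovovi

"bov" has 1 vowel. The stems with 1 vowel (fes → fesovi, mom → momovi) add -ovi.
The other patterns: stems with 2 vowels add the prefix ha-; stems with 3 vowels add pi- … -oth around the stem.
So bov → bovovi.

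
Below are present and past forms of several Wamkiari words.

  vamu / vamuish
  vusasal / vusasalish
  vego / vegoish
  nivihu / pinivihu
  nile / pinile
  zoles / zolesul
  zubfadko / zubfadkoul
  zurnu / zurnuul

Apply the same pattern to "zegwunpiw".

vamu and nivihu both end in -u yet inflect differently (vamuish, pinivihu), so the final letter is not what conditions the rule; the first letter is.
"zegwunpiw" begins with z-. The stems beginning with z- (zoles → zolesul, zubfadko → zubfadkoul, zurnu → zurnuul) add -ul.
So zegwunpiw → zegwunpiwul.

zegwunpiwul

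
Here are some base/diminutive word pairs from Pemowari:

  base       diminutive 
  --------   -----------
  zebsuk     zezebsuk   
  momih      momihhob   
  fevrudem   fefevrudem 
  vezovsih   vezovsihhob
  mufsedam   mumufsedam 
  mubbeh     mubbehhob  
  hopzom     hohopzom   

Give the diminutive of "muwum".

mumuwum

mubbeh and fevrudem both have last vowel 'e' yet inflect differently (mubbehhob, fefevrudem), so the last vowel is not what conditions the rule; the final letter is.
"muwum" ends in -m. The stems ending in -m (fevrudem → fefevrudem, hopzom → hohopzom, mufsedam → mumufsedam) repeat the first consonant+vowel as a prefix.
The other pattern: stems ending in -h double the final consonant and add -ob.
So muwum → mumuwum.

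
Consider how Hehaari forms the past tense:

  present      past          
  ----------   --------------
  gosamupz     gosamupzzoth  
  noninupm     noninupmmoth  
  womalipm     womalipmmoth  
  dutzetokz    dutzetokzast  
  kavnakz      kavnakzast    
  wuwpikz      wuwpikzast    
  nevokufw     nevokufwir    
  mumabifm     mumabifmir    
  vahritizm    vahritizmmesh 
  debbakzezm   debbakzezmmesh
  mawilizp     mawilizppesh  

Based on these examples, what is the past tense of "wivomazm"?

"wivomazm" has second-to-last letter 'z'. The stems whose second-to-last letter is 'z' (vahritizm → vahritizmmesh, debbakzezm → debbakzezmmesh, mawilizp → mawilizppesh) double the final consonant and add -esh.
The other patterns: stems whose second-to-last letter is 'p' double the final consonant and add -oth; stems whose second-to-last letter is 'k' add -ast; stems whose second-to-last letter is 'f' add -ir.
So wivomazm → wivomazmmesh.

wivomazmmesh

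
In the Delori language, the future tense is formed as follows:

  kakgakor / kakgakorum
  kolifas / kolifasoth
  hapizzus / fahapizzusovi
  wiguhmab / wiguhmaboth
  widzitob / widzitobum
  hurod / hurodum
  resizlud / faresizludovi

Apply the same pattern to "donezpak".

donezpakoth

"donezpak" has last vowel 'a'. The stems whose last vowel is 'a' (wiguhmab → wiguhmaboth, kolifas → kolifasoth) add -oth.
The other patterns: stems whose last vowel is 'u' add fa- … -ovi around the stem; stems whose last vowel is 'o' add -um.
So donezpak → donezpakoth.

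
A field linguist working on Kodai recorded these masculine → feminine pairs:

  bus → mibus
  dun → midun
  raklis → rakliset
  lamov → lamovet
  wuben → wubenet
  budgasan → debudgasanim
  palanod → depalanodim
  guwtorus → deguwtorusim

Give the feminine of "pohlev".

bus and raklis both end in -s yet inflect differently (mibus, rakliset), so the final letter is not what conditions the rule; the number of vowels is.
"pohlev" has 2 vowels. The stems with 2 vowels (raklis → rakliset, lamov → lamovet, wuben → wubenet) add -et.
The other patterns: stems with 1 vowel add the prefix mi-; stems with 3 vowels add de- … -im around the stem.
So pohlev → pohlevet.

pohlevet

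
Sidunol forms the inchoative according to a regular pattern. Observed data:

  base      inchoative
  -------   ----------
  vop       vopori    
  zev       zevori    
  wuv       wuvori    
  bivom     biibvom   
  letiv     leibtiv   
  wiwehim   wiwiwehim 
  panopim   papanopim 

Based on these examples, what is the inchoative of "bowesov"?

"bowesov" has 3 vowels. The stems with 3 vowels (wiwehim → wiwiwehim, panopim → papanopim) repeat the first consonant+vowel as a prefix.
The other patterns: stems with 1 vowel add -ori; stems with 2 vowels insert -ib- after the first vowel.
So bowesov → bobowesov.

bobowesov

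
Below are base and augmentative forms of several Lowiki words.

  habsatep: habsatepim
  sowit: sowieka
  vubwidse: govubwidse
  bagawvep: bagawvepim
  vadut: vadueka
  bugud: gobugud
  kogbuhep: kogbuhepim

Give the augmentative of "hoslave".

gohoslave

vadut and bugud both have last vowel 'u' yet inflect differently (vadueka, gobugud), so the last vowel is not what conditions the rule; the final letter is.
"hoslave" ends in -e. The one such stem in the data (vubwidse → govubwidse) adds the prefix go-, so the same rule applies.
So hoslave → gohoslave.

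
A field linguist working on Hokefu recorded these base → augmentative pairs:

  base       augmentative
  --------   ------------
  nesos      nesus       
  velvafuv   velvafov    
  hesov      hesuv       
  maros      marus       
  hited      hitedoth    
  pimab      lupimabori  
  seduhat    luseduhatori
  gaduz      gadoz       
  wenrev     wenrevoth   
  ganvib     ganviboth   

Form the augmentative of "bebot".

bebut

velvafuv and wenrev both end in -v yet inflect differently (velvafov, wenrevoth), so the final letter is not what conditions the rule; the last vowel is.
"bebot" has last vowel 'o'. The stems whose last vowel is 'o' (nesos → nesus, hesov → hesuv, maros → marus) change the last vowel to 'u'.
The other patterns: stems whose last vowel is 'u' change the last vowel to 'o'; stems whose last vowel is 'e' or 'i' add -oth; stems whose last vowel is 'a' add lu- … -ori around the stem.
So bebot → bebut.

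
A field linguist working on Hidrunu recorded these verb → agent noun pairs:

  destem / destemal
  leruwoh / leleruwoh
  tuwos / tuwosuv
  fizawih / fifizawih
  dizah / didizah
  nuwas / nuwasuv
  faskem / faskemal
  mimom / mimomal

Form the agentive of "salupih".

mimom and tuwos both have last vowel 'o' yet inflect differently (mimomal, tuwosuv), so the last vowel is not what conditions the rule; the final letter is.
"salupih" ends in -h. The stems ending in -h (fizawih → fifizawih, leruwoh → leleruwoh, dizah → didizah) repeat the first consonant+vowel as a prefix.
So salupih → sasalupih.

sasalupih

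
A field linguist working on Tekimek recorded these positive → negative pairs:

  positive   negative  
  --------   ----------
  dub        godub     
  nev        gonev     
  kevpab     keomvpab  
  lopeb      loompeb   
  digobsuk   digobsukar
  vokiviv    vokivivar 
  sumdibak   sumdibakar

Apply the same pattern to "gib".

dub and kevpab both end in -b yet inflect differently (godub, keomvpab), so the final letter is not what conditions the rule; the number of vowels is.
"gib" has 1 vowel. The stems with 1 vowel (dub → godub, nev → gonev) add the prefix go-.
So gib → gogib.

gogib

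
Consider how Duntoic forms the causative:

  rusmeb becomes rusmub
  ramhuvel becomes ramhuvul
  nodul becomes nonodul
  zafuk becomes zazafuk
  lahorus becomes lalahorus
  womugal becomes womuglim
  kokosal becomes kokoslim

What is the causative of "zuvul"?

zuzuvul

"zuvul" has last vowel 'u'. The stems whose last vowel is 'u' (nodul → nonodul, zafuk → zazafuk, lahorus → lalahorus) repeat the first consonant+vowel as a prefix.
The other patterns: stems whose last vowel is 'e' change the last vowel to 'u'; stems whose last vowel is 'a' delete the last vowel and add -im.
So zuvul → zuzuvul.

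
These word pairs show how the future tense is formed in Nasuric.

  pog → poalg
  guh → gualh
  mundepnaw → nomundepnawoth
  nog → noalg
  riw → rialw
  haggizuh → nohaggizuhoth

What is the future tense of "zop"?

guh and haggizuh both end in -h yet inflect differently (gualh, nohaggizuhoth), so the final letter is not what conditions the rule; the number of vowels is.
"zop" has 1 vowel. The stems with 1 vowel (nog → noalg, guh → gualh, riw → rialw) insert -al- after the first vowel.
So zop → zoalp.

zoalp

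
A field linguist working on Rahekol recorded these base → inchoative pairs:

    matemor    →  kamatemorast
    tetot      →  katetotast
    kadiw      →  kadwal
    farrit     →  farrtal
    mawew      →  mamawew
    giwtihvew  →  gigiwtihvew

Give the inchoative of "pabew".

papabew

tetot and farrit both end in -t yet inflect differently (katetotast, farrtal), so the final letter is not what conditions the rule; the last vowel is.
"pabew" has last vowel 'e'. The stems whose last vowel is 'e' (mawew → mamawew, giwtihvew → gigiwtihvew) repeat the first consonant+vowel as a prefix.
The other patterns: stems whose last vowel is 'o' add ka- … -ast around the stem; stems whose last vowel is 'i' delete the last vowel and add -al.
So pabew → papabew.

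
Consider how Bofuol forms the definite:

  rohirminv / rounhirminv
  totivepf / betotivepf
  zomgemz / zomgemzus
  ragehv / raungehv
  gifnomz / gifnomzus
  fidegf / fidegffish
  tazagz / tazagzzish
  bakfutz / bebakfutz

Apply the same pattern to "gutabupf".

begutabupf

bakfutz and tazagz both end in -z yet inflect differently (bebakfutz, tazagzzish), so the final letter is not what conditions the rule; the second-to-last letter is.
"gutabupf" has second-to-last letter 'p'. The one such stem in the data (totivepf → betotivepf) adds the prefix be-, so the same rule applies.
The other patterns: stems whose second-to-last letter is 'g' double the final consonant and add -ish; stems whose second-to-last letter is 'h' or 'n' insert -un- after the first vowel; stems whose second-to-last letter is 'm' add -us.
So gutabupf → begutabupf.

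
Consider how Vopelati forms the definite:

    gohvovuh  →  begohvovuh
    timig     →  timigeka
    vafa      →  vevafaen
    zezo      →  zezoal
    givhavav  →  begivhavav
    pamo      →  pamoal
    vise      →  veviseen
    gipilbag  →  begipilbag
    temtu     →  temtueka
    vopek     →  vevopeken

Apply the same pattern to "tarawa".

gipilbag and timig both end in -g yet inflect differently (begipilbag, timigeka), so the final letter is not what conditions the rule; the first letter is.
"tarawa" begins with t-. The stems beginning with t- (timig → timigeka, temtu → temtueka) add -eka.
So tarawa → tarawaeka.

tarawaeka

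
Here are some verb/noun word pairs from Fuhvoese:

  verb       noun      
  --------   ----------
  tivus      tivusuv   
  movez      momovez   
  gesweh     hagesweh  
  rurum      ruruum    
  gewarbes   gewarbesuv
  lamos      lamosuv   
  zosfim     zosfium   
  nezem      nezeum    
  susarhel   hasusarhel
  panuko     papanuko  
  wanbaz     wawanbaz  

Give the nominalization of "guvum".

guvuum

tivus and rurum both have last vowel 'u' yet inflect differently (tivusuv, ruruum), so the last vowel is not what conditions the rule; the final letter is.
"guvum" ends in -m. The stems ending in -m (rurum → ruruum, nezem → nezeum, zosfim → zosfium) drop the final letter and add -um.
So guvum → guvuum.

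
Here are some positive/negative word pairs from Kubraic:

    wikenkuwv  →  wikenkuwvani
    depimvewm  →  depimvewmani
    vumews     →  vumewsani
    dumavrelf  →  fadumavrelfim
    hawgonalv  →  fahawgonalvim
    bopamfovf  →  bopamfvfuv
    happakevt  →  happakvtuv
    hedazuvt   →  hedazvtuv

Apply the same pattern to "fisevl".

wikenkuwv and hawgonalv both end in -v yet inflect differently (wikenkuwvani, fahawgonalvim), so the final letter is not what conditions the rule; the second-to-last letter is.
"fisevl" has second-to-last letter 'v'. The stems whose second-to-last letter is 'v' (bopamfovf → bopamfvfuv, happakevt → happakvtuv, hedazuvt → hedazvtuv) delete the last vowel and add -uv.
The other patterns: stems whose second-to-last letter is 'w' add -ani; stems whose second-to-last letter is 'l' add fa- … -im around the stem.
So fisevl → fisvluv.

fisvluv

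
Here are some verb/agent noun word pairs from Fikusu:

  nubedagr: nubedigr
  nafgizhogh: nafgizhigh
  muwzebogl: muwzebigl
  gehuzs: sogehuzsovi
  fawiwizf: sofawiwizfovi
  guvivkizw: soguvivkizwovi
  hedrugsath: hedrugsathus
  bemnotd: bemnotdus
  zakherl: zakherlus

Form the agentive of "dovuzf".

sodovuzfovi

nafgizhogh and hedrugsath both end in -h yet inflect differently (nafgizhigh, hedrugsathus), so the final letter is not what conditions the rule; the second-to-last letter is.
"dovuzf" has second-to-last letter 'z'. The stems whose second-to-last letter is 'z' (gehuzs → sogehuzsovi, fawiwizf → sofawiwizfovi, guvivkizw → soguvivkizwovi) add so- … -ovi around the stem.
The other patterns: stems whose second-to-last letter is 'g' change the last vowel to 'i'; stems whose second-to-last letter is 'r' or 't' add -us.
So dovuzf → sodovuzfovi.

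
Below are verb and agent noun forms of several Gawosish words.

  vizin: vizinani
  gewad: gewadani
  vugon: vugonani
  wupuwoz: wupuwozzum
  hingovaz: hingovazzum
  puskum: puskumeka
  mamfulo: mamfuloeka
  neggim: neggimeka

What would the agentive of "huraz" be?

hurazzum

"huraz" ends in -z. The stems ending in -z (wupuwoz → wupuwozzum, hingovaz → hingovazzum) double the final consonant and add -um.
The other patterns: stems ending in -d or -n add -ani; stems ending in -m or -o add -eka.
So huraz → hurazzum.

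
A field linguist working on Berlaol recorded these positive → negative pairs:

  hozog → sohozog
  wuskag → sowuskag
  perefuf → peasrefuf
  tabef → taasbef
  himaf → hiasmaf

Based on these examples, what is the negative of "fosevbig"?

sofosevbig

wuskag and himaf both have last vowel 'a' yet inflect differently (sowuskag, hiasmaf), so the last vowel is not what conditions the rule; the final letter is.
"fosevbig" ends in -g. The stems ending in -g (hozog → sohozog, wuskag → sowuskag) add the prefix so-.
The other pattern: stems ending in -f insert -as- after the first vowel.
So fosevbig → sofosevbig.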